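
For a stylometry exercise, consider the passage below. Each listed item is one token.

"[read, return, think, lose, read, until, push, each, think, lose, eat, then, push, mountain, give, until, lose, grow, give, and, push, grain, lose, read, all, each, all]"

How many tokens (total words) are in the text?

27

Tokens: read, return, think, lose, read, until, push, each, think, lose, eat, then, push, mountain, give, until, lose, grow, give, and, push, grain, lose, read, all, each, all
N = 27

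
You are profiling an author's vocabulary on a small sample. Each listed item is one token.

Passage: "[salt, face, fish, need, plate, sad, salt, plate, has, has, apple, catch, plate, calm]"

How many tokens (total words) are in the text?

Tokens: salt, face, fish, need, plate, sad, salt, plate, has, has, apple, catch, plate, calm
N = 14

14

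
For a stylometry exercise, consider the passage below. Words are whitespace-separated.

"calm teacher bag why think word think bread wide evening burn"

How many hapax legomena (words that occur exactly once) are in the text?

9

Frequencies: think:2, calm:1, teacher:1, bag:1, why:1, word:1, bread:1, wide:1, evening:1, burn:1
Hapax (freq=1): bag, bread, burn, calm, evening, teacher, why, wide, word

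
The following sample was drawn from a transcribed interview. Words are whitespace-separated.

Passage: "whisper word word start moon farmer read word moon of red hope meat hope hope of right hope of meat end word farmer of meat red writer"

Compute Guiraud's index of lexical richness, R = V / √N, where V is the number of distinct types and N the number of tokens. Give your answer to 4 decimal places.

N = 27, V = 13.
√N = 5.196152
R = 13 / 5.196152 = 2.5019

2.5019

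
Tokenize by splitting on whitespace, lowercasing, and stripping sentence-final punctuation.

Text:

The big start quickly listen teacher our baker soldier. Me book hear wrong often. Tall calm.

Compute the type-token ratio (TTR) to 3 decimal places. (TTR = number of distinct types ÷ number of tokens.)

N = 16 tokens, V = 16 types.
TTR = V / N = 16 / 16 = 1.000

1.000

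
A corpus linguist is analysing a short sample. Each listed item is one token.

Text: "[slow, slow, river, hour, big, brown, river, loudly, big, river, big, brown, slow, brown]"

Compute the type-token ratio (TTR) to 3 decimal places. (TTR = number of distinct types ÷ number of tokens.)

0.429

N = 14 tokens, V = 6 types.
TTR = V / N = 6 / 14 = 0.429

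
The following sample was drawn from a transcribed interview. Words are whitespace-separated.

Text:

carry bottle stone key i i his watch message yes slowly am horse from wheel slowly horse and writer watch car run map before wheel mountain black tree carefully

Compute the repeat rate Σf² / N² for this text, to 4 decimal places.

0.0464

Frequencies: i:2, watch:2, slowly:2, horse:2, wheel:2, carry:1, bottle:1, stone:1, key:1, his:1, message:1, yes:1, am:1, from:1, and:1, writer:1, car:1, run:1, map:1, before:1, … (4 more, each freq 1)
Σf² = 39; N² = 841
Repeat rate = 39 / 841 = 0.0464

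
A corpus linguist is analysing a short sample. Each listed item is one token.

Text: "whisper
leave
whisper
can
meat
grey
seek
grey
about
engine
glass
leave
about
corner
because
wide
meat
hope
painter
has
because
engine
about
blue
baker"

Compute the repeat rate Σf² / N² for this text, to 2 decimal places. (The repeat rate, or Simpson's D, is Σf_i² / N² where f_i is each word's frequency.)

Frequencies: about:3, whisper:2, leave:2, meat:2, grey:2, engine:2, because:2, can:1, seek:1, glass:1, corner:1, wide:1, hope:1, painter:1, has:1, blue:1, baker:1
Σf² = 43; N² = 625
Repeat rate = 43 / 625 = 0.07

0.07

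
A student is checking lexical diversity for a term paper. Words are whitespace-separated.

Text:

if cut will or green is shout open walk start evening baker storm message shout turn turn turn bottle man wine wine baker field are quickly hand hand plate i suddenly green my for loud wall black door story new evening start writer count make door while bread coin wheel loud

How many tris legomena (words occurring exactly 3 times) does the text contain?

1

Frequencies: turn:3, green:2, shout:2, start:2, evening:2, baker:2, wine:2, hand:2, loud:2, door:2, if:1, cut:1, will:1, or:1, is:1, open:1, walk:1, storm:1, message:1, bottle:1, … (20 more, each freq 1)
Words with frequency 3: turn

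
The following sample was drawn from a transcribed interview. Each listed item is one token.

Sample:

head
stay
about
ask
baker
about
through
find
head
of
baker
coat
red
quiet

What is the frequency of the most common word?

2

Frequencies: head:2, about:2, baker:2, stay:1, ask:1, through:1, find:1, of:1, coat:1, red:1, quiet:1
Most common: 'head' with frequency 2.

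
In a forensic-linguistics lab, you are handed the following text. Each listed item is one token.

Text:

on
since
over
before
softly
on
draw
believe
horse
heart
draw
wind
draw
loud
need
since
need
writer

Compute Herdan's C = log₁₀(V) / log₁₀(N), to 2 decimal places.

N = 18, V = 13.
log₁₀(V) = 1.113943, log₁₀(N) = 1.255273
C = 1.113943 / 1.255273 = 0.89

0.89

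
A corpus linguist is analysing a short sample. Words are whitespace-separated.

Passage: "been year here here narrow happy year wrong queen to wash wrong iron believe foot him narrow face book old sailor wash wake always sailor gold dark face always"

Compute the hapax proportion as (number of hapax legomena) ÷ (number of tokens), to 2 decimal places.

0.45

Frequencies: year:2, here:2, narrow:2, wrong:2, wash:2, face:2, sailor:2, always:2, been:1, happy:1, queen:1, to:1, iron:1, believe:1, foot:1, him:1, book:1, old:1, wake:1, gold:1, … (1 more, each freq 1)
Hapax count = 13; token count = 29.
Ratio = 13 / 29 = 0.45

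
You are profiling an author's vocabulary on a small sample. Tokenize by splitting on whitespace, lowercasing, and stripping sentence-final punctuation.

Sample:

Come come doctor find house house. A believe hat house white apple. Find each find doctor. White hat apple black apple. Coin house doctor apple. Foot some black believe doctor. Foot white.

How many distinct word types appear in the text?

Distinct types: {a, apple, believe, black, coin, come, doctor, each, find, foot, hat, house, some, white}
V = 14

14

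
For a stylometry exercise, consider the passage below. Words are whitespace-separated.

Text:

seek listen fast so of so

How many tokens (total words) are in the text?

6

Tokens: seek, listen, fast, so, of, so
N = 6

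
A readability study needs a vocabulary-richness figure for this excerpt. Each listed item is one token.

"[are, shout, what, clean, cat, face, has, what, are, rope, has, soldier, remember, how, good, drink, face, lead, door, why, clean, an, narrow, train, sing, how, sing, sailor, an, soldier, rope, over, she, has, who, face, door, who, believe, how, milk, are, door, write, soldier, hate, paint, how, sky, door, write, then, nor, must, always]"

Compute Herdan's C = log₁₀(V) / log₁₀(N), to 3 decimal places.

0.880

N = 55, V = 34.
log₁₀(V) = 1.531479, log₁₀(N) = 1.740363
C = 1.531479 / 1.740363 = 0.880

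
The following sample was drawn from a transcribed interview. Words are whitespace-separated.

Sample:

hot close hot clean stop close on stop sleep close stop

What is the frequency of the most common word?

3

Frequencies: close:3, stop:3, hot:2, clean:1, on:1, sleep:1
Most common: 'close' with frequency 3.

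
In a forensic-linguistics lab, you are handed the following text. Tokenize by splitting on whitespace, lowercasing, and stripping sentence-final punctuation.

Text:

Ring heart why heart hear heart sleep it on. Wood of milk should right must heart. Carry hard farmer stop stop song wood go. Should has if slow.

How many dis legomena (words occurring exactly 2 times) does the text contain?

3

Frequencies: heart:4, wood:2, should:2, stop:2, ring:1, why:1, hear:1, sleep:1, it:1, on:1, of:1, milk:1, right:1, must:1, carry:1, hard:1, farmer:1, song:1, go:1, has:1, … (2 more, each freq 1)
Words with frequency 2: should, stop, wood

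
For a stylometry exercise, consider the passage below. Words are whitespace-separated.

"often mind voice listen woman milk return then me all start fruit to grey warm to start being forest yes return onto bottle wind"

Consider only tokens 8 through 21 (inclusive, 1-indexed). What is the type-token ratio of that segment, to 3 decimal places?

Segment tokens 8–21: then, me, all, start, fruit, to, grey, warm, to, start, being, forest, yes, return
Segment N = 14, segment V = 12.
TTR = 12 / 14 = 0.857

0.857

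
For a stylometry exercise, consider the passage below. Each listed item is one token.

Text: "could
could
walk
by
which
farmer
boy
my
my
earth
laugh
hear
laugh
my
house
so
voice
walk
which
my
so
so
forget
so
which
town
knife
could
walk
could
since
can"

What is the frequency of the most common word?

Frequencies: could:4, my:4, so:4, walk:3, which:3, laugh:2, by:1, farmer:1, boy:1, earth:1, hear:1, house:1, voice:1, forget:1, town:1, knife:1, since:1, can:1
Most common: 'could' with frequency 4.

4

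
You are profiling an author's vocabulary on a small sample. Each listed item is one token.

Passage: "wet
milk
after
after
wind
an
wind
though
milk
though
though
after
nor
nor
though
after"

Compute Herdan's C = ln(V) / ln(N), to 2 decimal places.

N = 16, V = 7.
ln(V) = 1.945910, ln(N) = 2.772589
C = 1.945910 / 2.772589 = 0.70

0.70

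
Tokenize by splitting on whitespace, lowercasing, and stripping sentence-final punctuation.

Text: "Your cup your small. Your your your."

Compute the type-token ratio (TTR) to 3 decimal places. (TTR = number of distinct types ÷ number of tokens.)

N = 7 tokens, V = 3 types.
TTR = V / N = 3 / 7 = 0.429

0.429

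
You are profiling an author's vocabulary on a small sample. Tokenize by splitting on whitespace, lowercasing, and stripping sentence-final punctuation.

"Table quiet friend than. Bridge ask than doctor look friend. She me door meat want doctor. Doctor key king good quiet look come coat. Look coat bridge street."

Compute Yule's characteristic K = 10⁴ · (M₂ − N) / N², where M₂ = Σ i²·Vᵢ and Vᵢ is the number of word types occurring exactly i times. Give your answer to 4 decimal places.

280.6122

Frequencies: doctor:3, look:3, quiet:2, friend:2, than:2, bridge:2, coat:2, table:1, ask:1, she:1, me:1, door:1, meat:1, want:1, key:1, king:1, good:1, come:1, street:1
N = 28. Frequency spectrum: V_1=12, V_2=5, V_3=2
M₂ = 1²·12 + 2²·5 + 3²·2 = 50
K = 10000 × (50 − 28) / 28² = 280.6122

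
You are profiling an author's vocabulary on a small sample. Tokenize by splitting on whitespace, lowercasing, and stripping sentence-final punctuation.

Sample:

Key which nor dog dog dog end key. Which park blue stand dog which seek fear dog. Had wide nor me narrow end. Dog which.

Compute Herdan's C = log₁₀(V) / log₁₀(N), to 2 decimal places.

0.82

N = 25, V = 14.
log₁₀(V) = 1.146128, log₁₀(N) = 1.397940
C = 1.146128 / 1.397940 = 0.82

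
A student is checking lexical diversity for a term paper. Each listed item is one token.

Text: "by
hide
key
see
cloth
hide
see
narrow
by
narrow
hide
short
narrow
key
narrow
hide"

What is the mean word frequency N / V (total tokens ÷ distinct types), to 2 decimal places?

2.29

N = 16 tokens, V = 7 types.
Mean frequency = N / V = 16 / 7 = 2.29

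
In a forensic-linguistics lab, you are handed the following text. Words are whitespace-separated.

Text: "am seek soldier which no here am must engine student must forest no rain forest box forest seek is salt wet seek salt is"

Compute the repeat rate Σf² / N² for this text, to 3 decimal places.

0.080

Frequencies: seek:3, forest:3, am:2, no:2, must:2, is:2, salt:2, soldier:1, which:1, here:1, engine:1, student:1, rain:1, box:1, wet:1
Σf² = 46; N² = 576
Repeat rate = 46 / 576 = 0.080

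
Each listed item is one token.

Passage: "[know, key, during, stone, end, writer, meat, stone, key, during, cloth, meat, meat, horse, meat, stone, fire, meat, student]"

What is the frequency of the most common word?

5

Frequencies: meat:5, stone:3, key:2, during:2, know:1, end:1, writer:1, cloth:1, horse:1, fire:1, student:1
Most common: 'meat' with frequency 5.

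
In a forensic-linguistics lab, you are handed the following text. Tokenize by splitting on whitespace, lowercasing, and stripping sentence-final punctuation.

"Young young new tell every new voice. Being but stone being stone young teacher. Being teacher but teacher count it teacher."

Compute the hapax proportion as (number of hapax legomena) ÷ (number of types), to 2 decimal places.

0.45

Frequencies: teacher:4, young:3, being:3, new:2, but:2, stone:2, tell:1, every:1, voice:1, count:1, it:1
Hapax count = 5; type count = 11.
Ratio = 5 / 11 = 0.45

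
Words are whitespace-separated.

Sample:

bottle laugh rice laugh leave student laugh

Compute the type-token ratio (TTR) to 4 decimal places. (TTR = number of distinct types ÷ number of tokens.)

0.7143

N = 7 tokens, V = 5 types.
TTR = V / N = 5 / 7 = 0.7143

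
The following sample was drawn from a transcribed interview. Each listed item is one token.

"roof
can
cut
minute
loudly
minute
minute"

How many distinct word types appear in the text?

Distinct types: {can, cut, loudly, minute, roof}
V = 5

5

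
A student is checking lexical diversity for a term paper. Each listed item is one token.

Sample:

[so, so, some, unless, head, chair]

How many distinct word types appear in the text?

Distinct types: {chair, head, so, some, unless}
V = 5

5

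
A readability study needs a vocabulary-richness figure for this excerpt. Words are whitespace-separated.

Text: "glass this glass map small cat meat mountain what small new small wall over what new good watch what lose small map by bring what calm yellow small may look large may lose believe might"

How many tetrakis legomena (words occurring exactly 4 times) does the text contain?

1

Frequencies: small:5, what:4, glass:2, map:2, new:2, lose:2, may:2, this:1, cat:1, meat:1, mountain:1, wall:1, over:1, good:1, watch:1, by:1, bring:1, calm:1, yellow:1, look:1, … (3 more, each freq 1)
Words with frequency 4: what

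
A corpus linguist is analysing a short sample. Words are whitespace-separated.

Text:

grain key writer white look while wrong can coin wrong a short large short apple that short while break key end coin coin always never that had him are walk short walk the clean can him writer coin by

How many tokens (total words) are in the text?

Tokens: grain, key, writer, white, look, while, wrong, can, coin, wrong, a, short, large, short, apple, that, short, while, break, key, end, coin, coin, always, never, that, had, him, are, walk, short, walk, the, clean, can, him, writer, coin, by
N = 39

39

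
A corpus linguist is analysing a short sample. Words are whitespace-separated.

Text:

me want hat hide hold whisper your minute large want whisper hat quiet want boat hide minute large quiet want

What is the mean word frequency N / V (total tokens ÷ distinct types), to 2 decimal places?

N = 20 tokens, V = 11 types.
Mean frequency = N / V = 20 / 11 = 1.82

1.82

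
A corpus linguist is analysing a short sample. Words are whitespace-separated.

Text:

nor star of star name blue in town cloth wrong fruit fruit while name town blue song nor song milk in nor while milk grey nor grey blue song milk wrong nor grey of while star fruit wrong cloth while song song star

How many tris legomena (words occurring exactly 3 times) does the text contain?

5

Frequencies: nor:5, song:5, star:4, while:4, blue:3, wrong:3, fruit:3, milk:3, grey:3, of:2, name:2, in:2, town:2, cloth:2
Words with frequency 3: blue, fruit, grey, milk, wrong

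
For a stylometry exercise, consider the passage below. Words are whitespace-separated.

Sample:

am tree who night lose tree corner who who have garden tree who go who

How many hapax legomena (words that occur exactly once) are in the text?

Frequencies: who:5, tree:3, am:1, night:1, lose:1, corner:1, have:1, garden:1, go:1
Hapax (freq=1): am, corner, garden, go, have, lose, night

7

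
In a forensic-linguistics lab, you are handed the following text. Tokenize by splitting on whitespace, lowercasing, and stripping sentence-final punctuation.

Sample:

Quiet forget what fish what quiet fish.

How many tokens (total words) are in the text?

Tokens: quiet, forget, what, fish, what, quiet, fish
N = 7

7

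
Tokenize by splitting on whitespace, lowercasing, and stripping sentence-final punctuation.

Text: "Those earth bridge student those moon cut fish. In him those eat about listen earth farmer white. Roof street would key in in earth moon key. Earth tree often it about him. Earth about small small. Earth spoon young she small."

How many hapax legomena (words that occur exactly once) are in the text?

Frequencies: earth:6, those:3, in:3, about:3, small:3, moon:2, him:2, key:2, bridge:1, student:1, cut:1, fish:1, eat:1, listen:1, farmer:1, white:1, roof:1, street:1, would:1, tree:1, … (5 more, each freq 1)
Hapax (freq=1): bridge, cut, eat, farmer, fish, it, listen, often, roof, she, spoon, street, student, tree, white, would, young

17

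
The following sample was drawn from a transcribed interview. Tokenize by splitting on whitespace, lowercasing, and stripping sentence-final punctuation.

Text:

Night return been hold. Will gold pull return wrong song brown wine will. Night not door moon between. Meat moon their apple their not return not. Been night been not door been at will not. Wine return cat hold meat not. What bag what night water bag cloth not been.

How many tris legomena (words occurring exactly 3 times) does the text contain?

Frequencies: not:7, been:5, night:4, return:4, will:3, hold:2, wine:2, door:2, moon:2, meat:2, their:2, what:2, bag:2, gold:1, pull:1, wrong:1, song:1, brown:1, between:1, apple:1, … (4 more, each freq 1)
Words with frequency 3: will

1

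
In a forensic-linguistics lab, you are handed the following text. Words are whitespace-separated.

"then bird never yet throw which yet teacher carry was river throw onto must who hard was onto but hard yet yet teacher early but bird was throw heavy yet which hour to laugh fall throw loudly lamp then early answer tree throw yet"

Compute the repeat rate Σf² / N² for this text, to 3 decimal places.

0.060

Frequencies: yet:6, throw:5, was:3, then:2, bird:2, which:2, teacher:2, onto:2, hard:2, but:2, early:2, never:1, carry:1, river:1, must:1, who:1, heavy:1, hour:1, to:1, laugh:1, … (5 more, each freq 1)
Σf² = 116; N² = 1936
Repeat rate = 116 / 1936 = 0.060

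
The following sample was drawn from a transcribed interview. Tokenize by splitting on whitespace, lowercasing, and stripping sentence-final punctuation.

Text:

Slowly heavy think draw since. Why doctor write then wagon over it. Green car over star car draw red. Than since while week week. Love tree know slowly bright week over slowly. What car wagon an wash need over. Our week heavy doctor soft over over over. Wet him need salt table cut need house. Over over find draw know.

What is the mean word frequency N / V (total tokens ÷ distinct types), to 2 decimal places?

N = 60 tokens, V = 36 types.
Mean frequency = N / V = 60 / 36 = 1.67

1.67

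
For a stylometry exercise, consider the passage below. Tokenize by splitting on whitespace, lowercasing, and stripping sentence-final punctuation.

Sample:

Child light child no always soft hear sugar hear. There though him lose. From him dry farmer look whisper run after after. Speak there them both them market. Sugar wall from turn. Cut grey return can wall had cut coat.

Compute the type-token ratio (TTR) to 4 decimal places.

N = 40 tokens, V = 30 types.
TTR = V / N = 30 / 40 = 0.7500

0.7500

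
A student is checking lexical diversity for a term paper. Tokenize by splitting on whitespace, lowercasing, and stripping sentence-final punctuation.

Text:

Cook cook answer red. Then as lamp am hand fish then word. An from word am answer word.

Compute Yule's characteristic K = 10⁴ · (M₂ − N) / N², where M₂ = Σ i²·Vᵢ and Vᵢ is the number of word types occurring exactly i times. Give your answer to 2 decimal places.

432.10

Frequencies: word:3, cook:2, answer:2, then:2, am:2, red:1, as:1, lamp:1, hand:1, fish:1, an:1, from:1
N = 18. Frequency spectrum: V_1=7, V_2=4, V_3=1
M₂ = 1²·7 + 2²·4 + 3²·1 = 32
K = 10000 × (32 − 18) / 18² = 432.10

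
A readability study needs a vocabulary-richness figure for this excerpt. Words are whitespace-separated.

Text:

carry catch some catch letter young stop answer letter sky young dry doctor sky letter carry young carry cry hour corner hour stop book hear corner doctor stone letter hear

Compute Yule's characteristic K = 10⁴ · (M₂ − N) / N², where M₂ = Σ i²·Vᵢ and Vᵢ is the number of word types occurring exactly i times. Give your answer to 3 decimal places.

422.222

Frequencies: letter:4, carry:3, young:3, catch:2, stop:2, sky:2, doctor:2, hour:2, corner:2, hear:2, some:1, answer:1, dry:1, cry:1, book:1, stone:1
N = 30. Frequency spectrum: V_1=6, V_2=7, V_3=2, V_4=1
M₂ = 1²·6 + 2²·7 + 3²·2 + 4²·1 = 68
K = 10000 × (68 − 30) / 30² = 422.222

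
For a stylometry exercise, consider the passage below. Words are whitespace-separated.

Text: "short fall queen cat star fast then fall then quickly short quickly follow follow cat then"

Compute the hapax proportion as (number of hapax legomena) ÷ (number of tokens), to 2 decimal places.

0.19

Frequencies: then:3, short:2, fall:2, cat:2, quickly:2, follow:2, queen:1, star:1, fast:1
Hapax count = 3; token count = 16.
Ratio = 3 / 16 = 0.19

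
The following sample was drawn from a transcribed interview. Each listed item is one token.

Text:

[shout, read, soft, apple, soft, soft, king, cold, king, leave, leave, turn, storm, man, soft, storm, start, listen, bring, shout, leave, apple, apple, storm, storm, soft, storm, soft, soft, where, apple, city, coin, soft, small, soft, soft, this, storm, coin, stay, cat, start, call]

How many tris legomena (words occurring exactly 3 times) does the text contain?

Frequencies: soft:10, storm:6, apple:4, leave:3, shout:2, king:2, start:2, coin:2, read:1, cold:1, turn:1, man:1, listen:1, bring:1, where:1, city:1, small:1, this:1, stay:1, cat:1, … (1 more, each freq 1)
Words with frequency 3: leave

1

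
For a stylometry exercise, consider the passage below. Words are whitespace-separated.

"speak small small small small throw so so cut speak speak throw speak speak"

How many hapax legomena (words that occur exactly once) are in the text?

Frequencies: speak:5, small:4, throw:2, so:2, cut:1
Hapax (freq=1): cut

1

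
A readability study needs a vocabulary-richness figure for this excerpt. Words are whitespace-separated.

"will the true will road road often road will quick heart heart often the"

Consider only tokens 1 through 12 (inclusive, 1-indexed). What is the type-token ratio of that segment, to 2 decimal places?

Segment tokens 1–12: will, the, true, will, road, road, often, road, will, quick, heart, heart
Segment N = 12, segment V = 7.
TTR = 7 / 12 = 0.58

0.58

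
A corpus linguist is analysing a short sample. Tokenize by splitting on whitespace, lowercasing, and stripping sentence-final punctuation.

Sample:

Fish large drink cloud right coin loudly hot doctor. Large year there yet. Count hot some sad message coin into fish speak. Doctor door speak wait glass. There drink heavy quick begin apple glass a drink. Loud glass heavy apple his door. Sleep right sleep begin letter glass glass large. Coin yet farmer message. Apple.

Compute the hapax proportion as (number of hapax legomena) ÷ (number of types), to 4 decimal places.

Frequencies: glass:5, large:3, drink:3, coin:3, apple:3, fish:2, right:2, hot:2, doctor:2, there:2, yet:2, message:2, speak:2, door:2, heavy:2, begin:2, sleep:2, cloud:1, loudly:1, year:1, … (11 more, each freq 1)
Hapax count = 14; type count = 31.
Ratio = 14 / 31 = 0.4516

0.4516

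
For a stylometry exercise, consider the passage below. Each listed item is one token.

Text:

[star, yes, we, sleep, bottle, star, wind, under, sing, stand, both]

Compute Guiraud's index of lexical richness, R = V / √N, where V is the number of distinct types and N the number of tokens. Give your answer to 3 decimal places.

N = 11, V = 10.
√N = 3.316625
R = 10 / 3.316625 = 3.015

3.015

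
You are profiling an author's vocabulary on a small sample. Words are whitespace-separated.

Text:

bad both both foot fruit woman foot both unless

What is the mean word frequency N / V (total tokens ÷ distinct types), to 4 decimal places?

N = 9 tokens, V = 6 types.
Mean frequency = N / V = 9 / 6 = 1.5000

1.5000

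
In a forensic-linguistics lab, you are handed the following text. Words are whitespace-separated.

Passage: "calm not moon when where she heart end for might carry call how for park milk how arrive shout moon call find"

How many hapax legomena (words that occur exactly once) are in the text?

14

Frequencies: moon:2, for:2, call:2, how:2, calm:1, not:1, when:1, where:1, she:1, heart:1, end:1, might:1, carry:1, park:1, milk:1, arrive:1, shout:1, find:1
Hapax (freq=1): arrive, calm, carry, end, find, heart, might, milk, not, park, she, shout, when, where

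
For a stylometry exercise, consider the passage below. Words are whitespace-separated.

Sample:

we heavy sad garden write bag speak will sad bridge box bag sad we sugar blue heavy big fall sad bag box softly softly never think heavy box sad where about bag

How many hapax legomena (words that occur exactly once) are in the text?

Frequencies: sad:5, bag:4, heavy:3, box:3, we:2, softly:2, garden:1, write:1, speak:1, will:1, bridge:1, sugar:1, blue:1, big:1, fall:1, never:1, think:1, where:1, about:1
Hapax (freq=1): about, big, blue, bridge, fall, garden, never, speak, sugar, think, where, will, write

13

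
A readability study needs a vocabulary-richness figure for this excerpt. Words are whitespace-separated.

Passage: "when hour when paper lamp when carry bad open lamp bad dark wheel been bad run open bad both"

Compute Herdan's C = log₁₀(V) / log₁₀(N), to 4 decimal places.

0.8439

N = 19, V = 12.
log₁₀(V) = 1.079181, log₁₀(N) = 1.278754
C = 1.079181 / 1.278754 = 0.8439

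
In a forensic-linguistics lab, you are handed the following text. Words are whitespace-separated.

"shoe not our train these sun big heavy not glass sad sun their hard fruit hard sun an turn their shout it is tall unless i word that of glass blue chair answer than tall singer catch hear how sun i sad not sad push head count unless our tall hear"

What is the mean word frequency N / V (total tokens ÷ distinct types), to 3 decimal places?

N = 51 tokens, V = 35 types.
Mean frequency = N / V = 51 / 35 = 1.457

1.457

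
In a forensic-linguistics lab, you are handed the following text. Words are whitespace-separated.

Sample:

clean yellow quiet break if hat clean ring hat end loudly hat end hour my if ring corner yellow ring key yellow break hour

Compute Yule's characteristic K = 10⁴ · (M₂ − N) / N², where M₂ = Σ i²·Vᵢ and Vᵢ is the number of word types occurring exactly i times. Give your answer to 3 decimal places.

Frequencies: yellow:3, hat:3, ring:3, clean:2, break:2, if:2, end:2, hour:2, quiet:1, loudly:1, my:1, corner:1, key:1
N = 24. Frequency spectrum: V_1=5, V_2=5, V_3=3
M₂ = 1²·5 + 2²·5 + 3²·3 = 52
K = 10000 × (52 − 24) / 24² = 486.111

486.111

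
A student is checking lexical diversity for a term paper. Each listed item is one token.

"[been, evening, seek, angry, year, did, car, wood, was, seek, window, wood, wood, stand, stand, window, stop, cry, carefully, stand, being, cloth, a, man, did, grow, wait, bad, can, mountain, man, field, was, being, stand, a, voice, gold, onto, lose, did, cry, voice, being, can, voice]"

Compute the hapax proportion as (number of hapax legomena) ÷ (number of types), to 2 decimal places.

Frequencies: stand:4, did:3, wood:3, being:3, voice:3, seek:2, was:2, window:2, cry:2, a:2, man:2, can:2, been:1, evening:1, angry:1, year:1, car:1, stop:1, carefully:1, cloth:1, … (8 more, each freq 1)
Hapax count = 16; type count = 28.
Ratio = 16 / 28 = 0.57

0.57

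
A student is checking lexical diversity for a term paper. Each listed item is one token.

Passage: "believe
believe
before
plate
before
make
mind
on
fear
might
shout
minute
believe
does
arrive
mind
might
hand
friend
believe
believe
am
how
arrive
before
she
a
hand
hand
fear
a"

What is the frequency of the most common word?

5

Frequencies: believe:5, before:3, hand:3, mind:2, fear:2, might:2, arrive:2, a:2, plate:1, make:1, on:1, shout:1, minute:1, does:1, friend:1, am:1, how:1, she:1
Most common: 'believe' with frequency 5.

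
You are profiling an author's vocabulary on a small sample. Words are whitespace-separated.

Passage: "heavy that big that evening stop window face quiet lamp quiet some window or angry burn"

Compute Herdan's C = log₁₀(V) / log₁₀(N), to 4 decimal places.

0.9251

N = 16, V = 13.
log₁₀(V) = 1.113943, log₁₀(N) = 1.204120
C = 1.113943 / 1.204120 = 0.9251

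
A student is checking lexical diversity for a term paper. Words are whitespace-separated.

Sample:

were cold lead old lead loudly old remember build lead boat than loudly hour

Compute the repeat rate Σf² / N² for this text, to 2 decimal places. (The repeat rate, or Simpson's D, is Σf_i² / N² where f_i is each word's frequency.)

0.12

Frequencies: lead:3, old:2, loudly:2, were:1, cold:1, remember:1, build:1, boat:1, than:1, hour:1
Σf² = 24; N² = 196
Repeat rate = 24 / 196 = 0.12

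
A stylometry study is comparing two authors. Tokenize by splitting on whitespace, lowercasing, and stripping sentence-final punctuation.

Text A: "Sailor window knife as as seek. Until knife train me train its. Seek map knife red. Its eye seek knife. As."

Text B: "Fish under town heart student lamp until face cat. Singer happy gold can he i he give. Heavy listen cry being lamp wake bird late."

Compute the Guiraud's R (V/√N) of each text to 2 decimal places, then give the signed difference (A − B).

-1.98

A: V=12, N=21, R=2.62
B: V=23, N=25, R=4.60
Difference = 2.62 − 4.60 = -1.98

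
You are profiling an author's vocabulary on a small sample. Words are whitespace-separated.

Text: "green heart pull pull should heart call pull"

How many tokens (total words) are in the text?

Tokens: green, heart, pull, pull, should, heart, call, pull
N = 8

8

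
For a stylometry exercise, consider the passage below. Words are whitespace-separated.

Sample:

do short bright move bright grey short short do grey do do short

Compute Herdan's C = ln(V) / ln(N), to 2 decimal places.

N = 13, V = 5.
ln(V) = 1.609438, ln(N) = 2.564949
C = 1.609438 / 2.564949 = 0.63

0.63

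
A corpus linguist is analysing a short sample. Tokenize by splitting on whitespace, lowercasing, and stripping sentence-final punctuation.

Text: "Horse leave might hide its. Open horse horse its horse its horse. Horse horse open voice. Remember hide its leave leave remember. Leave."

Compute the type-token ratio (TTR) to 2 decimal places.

0.35

N = 23 tokens, V = 8 types.
TTR = V / N = 8 / 23 = 0.35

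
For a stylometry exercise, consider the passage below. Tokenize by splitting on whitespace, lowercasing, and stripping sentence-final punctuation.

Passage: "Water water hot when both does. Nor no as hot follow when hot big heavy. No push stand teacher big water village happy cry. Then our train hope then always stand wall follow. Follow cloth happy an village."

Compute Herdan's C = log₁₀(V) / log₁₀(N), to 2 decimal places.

N = 38, V = 25.
log₁₀(V) = 1.397940, log₁₀(N) = 1.579784
C = 1.397940 / 1.579784 = 0.88

0.88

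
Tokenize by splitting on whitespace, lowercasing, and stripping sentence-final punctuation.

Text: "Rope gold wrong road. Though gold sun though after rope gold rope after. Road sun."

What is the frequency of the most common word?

Frequencies: rope:3, gold:3, road:2, though:2, sun:2, after:2, wrong:1
Most common: 'rope' with frequency 3.

3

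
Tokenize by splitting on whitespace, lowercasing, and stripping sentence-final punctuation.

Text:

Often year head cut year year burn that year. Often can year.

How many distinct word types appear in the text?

Distinct types: {burn, can, cut, head, often, that, year}
V = 7

7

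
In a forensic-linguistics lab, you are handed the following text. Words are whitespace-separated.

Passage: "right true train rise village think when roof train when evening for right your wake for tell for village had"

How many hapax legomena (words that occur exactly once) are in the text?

Frequencies: for:3, right:2, train:2, village:2, when:2, true:1, rise:1, think:1, roof:1, evening:1, your:1, wake:1, tell:1, had:1
Hapax (freq=1): evening, had, rise, roof, tell, think, true, wake, your

9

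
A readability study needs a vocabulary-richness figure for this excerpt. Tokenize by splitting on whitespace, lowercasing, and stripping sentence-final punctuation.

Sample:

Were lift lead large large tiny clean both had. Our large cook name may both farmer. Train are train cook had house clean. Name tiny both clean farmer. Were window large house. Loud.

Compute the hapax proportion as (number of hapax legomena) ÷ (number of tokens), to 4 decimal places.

Frequencies: large:4, clean:3, both:3, were:2, tiny:2, had:2, cook:2, name:2, farmer:2, train:2, house:2, lift:1, lead:1, our:1, may:1, are:1, window:1, loud:1
Hapax count = 7; token count = 33.
Ratio = 7 / 33 = 0.2121

0.2121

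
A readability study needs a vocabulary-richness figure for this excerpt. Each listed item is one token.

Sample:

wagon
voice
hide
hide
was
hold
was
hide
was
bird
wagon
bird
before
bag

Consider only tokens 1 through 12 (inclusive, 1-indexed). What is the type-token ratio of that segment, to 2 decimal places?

0.50

Segment tokens 1–12: wagon, voice, hide, hide, was, hold, was, hide, was, bird, wagon, bird
Segment N = 12, segment V = 6.
TTR = 6 / 12 = 0.50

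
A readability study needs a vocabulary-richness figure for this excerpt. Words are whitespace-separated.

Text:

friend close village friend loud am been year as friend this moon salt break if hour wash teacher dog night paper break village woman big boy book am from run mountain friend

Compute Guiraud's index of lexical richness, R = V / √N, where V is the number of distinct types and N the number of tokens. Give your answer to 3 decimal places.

4.596

N = 32, V = 26.
√N = 5.656854
R = 26 / 5.656854 = 4.596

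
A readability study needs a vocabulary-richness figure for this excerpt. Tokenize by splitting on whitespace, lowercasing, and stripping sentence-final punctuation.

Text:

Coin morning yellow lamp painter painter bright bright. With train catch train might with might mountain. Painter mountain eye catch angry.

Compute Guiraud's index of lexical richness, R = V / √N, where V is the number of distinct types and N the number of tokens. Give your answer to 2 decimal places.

N = 21, V = 13.
√N = 4.582576
R = 13 / 4.582576 = 2.84

2.84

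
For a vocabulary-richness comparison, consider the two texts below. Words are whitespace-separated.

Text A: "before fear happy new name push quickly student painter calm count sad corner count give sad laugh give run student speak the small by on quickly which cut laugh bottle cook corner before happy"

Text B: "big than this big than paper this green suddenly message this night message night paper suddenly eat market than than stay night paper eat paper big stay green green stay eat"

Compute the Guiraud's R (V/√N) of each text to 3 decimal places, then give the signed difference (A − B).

A: V=25, N=34, R=4.287
B: V=11, N=31, R=1.976
Difference = 4.287 − 1.976 = 2.311

2.311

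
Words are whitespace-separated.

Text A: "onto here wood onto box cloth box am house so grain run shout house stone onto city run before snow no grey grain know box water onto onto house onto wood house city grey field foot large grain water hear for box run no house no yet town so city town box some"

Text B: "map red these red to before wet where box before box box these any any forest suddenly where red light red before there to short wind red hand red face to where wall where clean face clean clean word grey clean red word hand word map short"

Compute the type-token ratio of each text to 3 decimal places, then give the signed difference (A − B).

TTR(A) = 27/53 = 0.509
TTR(B) = 21/47 = 0.447
Difference = 0.509 − 0.447 = 0.062

0.062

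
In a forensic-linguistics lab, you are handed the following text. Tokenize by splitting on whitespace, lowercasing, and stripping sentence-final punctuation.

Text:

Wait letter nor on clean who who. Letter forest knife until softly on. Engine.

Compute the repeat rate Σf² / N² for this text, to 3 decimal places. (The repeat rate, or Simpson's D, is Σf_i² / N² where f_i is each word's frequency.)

0.102

Frequencies: letter:2, on:2, who:2, wait:1, nor:1, clean:1, forest:1, knife:1, until:1, softly:1, engine:1
Σf² = 20; N² = 196
Repeat rate = 20 / 196 = 0.102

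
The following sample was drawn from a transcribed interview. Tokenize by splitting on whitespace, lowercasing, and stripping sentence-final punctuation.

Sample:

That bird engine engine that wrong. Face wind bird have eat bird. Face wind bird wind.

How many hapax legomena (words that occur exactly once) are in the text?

3

Frequencies: bird:4, wind:3, that:2, engine:2, face:2, wrong:1, have:1, eat:1
Hapax (freq=1): eat, have, wrong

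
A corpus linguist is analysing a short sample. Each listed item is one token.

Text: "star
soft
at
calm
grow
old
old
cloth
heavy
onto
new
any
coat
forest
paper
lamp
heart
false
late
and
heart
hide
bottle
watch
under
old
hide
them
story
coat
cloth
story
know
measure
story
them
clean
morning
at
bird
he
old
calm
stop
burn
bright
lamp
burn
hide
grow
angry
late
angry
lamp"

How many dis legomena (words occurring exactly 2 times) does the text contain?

Frequencies: old:4, lamp:3, hide:3, story:3, at:2, calm:2, grow:2, cloth:2, coat:2, heart:2, late:2, them:2, burn:2, angry:2, star:1, soft:1, heavy:1, onto:1, new:1, any:1, … (15 more, each freq 1)
Words with frequency 2: angry, at, burn, calm, cloth, coat, grow, heart, late, them

10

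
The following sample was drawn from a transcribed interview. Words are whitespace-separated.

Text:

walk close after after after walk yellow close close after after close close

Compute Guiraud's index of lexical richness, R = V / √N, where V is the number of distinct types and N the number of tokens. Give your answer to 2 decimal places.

N = 13, V = 4.
√N = 3.605551
R = 4 / 3.605551 = 1.11

1.11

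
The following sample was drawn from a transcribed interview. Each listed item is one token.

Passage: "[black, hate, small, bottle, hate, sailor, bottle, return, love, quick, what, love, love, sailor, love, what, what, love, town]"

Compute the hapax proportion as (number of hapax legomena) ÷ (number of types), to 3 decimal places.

0.500

Frequencies: love:5, what:3, hate:2, bottle:2, sailor:2, black:1, small:1, return:1, quick:1, town:1
Hapax count = 5; type count = 10.
Ratio = 5 / 10 = 0.500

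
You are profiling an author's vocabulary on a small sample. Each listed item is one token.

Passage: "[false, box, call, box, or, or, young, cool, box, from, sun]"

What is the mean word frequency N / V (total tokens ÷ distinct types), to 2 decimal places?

1.38

N = 11 tokens, V = 8 types.
Mean frequency = N / V = 11 / 8 = 1.38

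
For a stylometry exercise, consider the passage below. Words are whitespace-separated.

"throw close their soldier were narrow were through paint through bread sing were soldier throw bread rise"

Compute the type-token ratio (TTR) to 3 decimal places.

N = 17 tokens, V = 11 types.
TTR = V / N = 11 / 17 = 0.647

0.647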